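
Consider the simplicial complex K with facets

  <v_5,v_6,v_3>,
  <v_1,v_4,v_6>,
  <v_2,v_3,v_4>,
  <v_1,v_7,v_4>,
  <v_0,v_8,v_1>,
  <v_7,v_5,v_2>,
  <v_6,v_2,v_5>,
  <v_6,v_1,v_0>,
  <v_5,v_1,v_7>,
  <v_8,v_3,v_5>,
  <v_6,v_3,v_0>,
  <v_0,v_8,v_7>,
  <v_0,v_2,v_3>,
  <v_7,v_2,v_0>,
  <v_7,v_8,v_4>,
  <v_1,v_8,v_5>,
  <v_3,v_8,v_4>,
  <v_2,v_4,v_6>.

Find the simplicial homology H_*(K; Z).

Order the vertices as v_0 < v_1 < v_2 < v_3 < v_4 < v_5 < v_6 < v_7 < v_8. Listing each simplex with vertices in this order, K has dimension 2 with simplices:

  0-simplices (9): [v_0], [v_1], [v_2], [v_3], [v_4], [v_5], [v_6], [v_7], [v_8]
  1-simplices (27): (27 of them)
  2-simplices (18): (18 of them)

Hence C_0 ≅ Z^9, C_1 ≅ Z^27, C_2 ≅ Z^18.

∂_1: C_1 → C_0 maps an edge to its endpoints' difference, ∂[p,q] = q − p. For instance
  ∂[v_3,v_6] = [v_6] − [v_3].
The resulting 9×27 matrix has rank 8, and its Smith normal form has invariant factors (1,1,1,1,1,1,1,1).

Boundary ∂_2: C_2 → C_1 maps a triangle to the signed sum of its edges. For instance
  ∂[v_3,v_5,v_8] = [v_5,v_8] − [v_3,v_8] + [v_3,v_5],
  ∂[v_2,v_3,v_4] = [v_3,v_4] − [v_2,v_4] + [v_2,v_3].
As a 27×18 matrix over Z this has rank 18, with invariant factors (1,1,1,1,1,1,1,1,1,1,1,1,1,1,1,1,1,2).

From H_k ≅ ker(∂_k) / im(∂_{k+1}) we obtain:

  H_0: rank C_0 − rank ∂_1 = 9 − 8 = 1, and the invariant factors of ∂_1 are all 1, so H_0 = Z.
  H_1: rank ker ∂_1 − rank ∂_2 = (27 − 8) − 18 = 1, and ∂_2 has invariant factor 2 > 1, so H_1 = Z ⊕ Z/2Z.
  H_2: rank ker ∂_2 − rank ∂_3 = (18 − 18) − 0 = 0, and there is no ∂_3, so H_2 = 0.

(K is a triangulation of the Klein bottle.)

H_0 = Z,  H_1 = Z ⊕ Z/2Z,  H_2 = 0.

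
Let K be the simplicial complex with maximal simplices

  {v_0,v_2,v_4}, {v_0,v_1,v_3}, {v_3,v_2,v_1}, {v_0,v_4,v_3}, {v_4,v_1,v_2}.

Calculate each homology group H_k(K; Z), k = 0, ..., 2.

H_0 = Z,  H_1 = Z,  H_2 = 0.

Take the total order v_0 < v_1 < v_2 < v_3 < v_4 on the vertex set. Then K (dimension 2) consists of the simplices:

  0-simplices (5): [v_0], [v_1], [v_2], [v_3], [v_4]
  1-simplices (10): [v_0,v_1], [v_0,v_2], [v_0,v_3], [v_0,v_4], [v_1,v_2], [v_1,v_3], [v_1,v_4], [v_2,v_3], [v_2,v_4], [v_3,v_4]
  2-simplices (5): [v_0,v_1,v_3], [v_0,v_2,v_4], [v_0,v_3,v_4], [v_1,v_2,v_3], [v_1,v_2,v_4]

so the chain groups are C_0 ≅ Z^5, C_1 ≅ Z^10, C_2 ≅ Z^5.

The boundary map ∂_1: C_1 → C_0 is given by ∂[p,q] = [q] − [p]. For instance
  ∂[v_0,v_2] = [v_2] − [v_0].
The 5×10 boundary matrix has rank 4 and Smith normal form diag(1,1,1,1).

The boundary map ∂_2: C_2 → C_1 acts by ∂[p,q,r] = [q,r] − [p,r] + [p,q]. For instance
  ∂[v_0,v_3,v_4] = [v_3,v_4] − [v_0,v_4] + [v_0,v_3],
  ∂[v_0,v_2,v_4] = [v_2,v_4] − [v_0,v_4] + [v_0,v_2].
As a 10×5 matrix over Z this has rank 5, with invariant factors (1,1,1,1,1).

Computing H_k = (kernel of ∂_k) / (image of ∂_{k+1}):

  H_0: rank C_0 − rank ∂_1 = 5 − 4 = 1, and the invariant factors of ∂_1 are all 1, so H_0 = Z.
  H_1: rank ker ∂_1 − rank ∂_2 = (10 − 4) − 5 = 1, and the invariant factors of ∂_2 are all 1, so H_1 = Z.
  H_2: rank ker ∂_2 − rank ∂_3 = (5 − 5) − 0 = 0, and there is no ∂_3, so H_2 = 0.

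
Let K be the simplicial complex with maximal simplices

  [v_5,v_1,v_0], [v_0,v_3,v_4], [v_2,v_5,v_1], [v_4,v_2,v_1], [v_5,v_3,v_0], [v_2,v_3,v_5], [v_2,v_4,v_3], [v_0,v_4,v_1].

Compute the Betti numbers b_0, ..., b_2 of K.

b_0 = 1, b_1 = 0, b_2 = 1.

K has 6 vertices, 12 edges, 8 triangles.
rank ∂_0 = 0, rank ∂_1 = 5 ⇒ b_0 = 6 − 0 − 5 = 1; all invariant factors of ∂_1 are 1 so no torsion. So H_0 ≅ Z.
rank ∂_1 = 5, rank ∂_2 = 7 ⇒ b_1 = 12 − 5 − 7 = 0; all invariant factors of ∂_2 are 1 so no torsion. So H_1 ≅ 0.
rank ∂_2 = 7, rank ∂_3 = 0 ⇒ b_2 = 8 − 7 − 0 = 1. So H_2 ≅ Z.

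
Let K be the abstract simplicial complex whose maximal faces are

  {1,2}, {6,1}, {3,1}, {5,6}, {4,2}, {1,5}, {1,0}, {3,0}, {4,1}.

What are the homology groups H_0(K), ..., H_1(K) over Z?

Take the total order 0 < 1 < 2 < 3 < 4 < 5 < 6 on the vertex set. Then K (dimension 1) consists of the simplices:

  0-simplices (7): [0], [1], [2], [3], [4], [5], [6]
  1-simplices (9): [0,1], [0,3], [1,2], [1,3], [1,4], [1,5], [1,6], [2,4], [5,6]

so the chain groups are C_0 ≅ Z^7, C_1 ≅ Z^9.

∂_1: C_1 → C_0 sends each edge [p,q] (with p < q) to q − p.
The 7×9 boundary matrix has rank 6 and Smith normal form diag(1,1,1,1,1,1).

Now H_k = ker ∂_k / im ∂_{k+1}, so:

  H_0: rank C_0 − rank ∂_1 = 7 − 6 = 1, and the invariant factors of ∂_1 are all 1, so H_0 = Z.
  H_1: rank ker ∂_1 − rank ∂_2 = (9 − 6) − 0 = 3, and there is no ∂_2, so H_1 = Z^3.

H_0 ≅ Z,  H_1 ≅ Z^3.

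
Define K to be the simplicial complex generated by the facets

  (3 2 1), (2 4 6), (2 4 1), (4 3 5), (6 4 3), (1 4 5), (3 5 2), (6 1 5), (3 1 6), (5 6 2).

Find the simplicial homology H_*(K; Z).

Take the total order 1 < 2 < 3 < 4 < 5 < 6 on the vertex set. Then K (dimension 2) consists of the simplices:

  0-simplices (6): [1], [2], [3], [4], [5], [6]
  1-simplices (15): [1,2], [1,3], [1,4], [1,5], [1,6], [2,3], [2,4], [2,5], [2,6], [3,4], [3,5], [3,6], [4,5], [4,6], [5,6]
  2-simplices (10): [1,2,3], [1,2,4], [1,3,6], [1,4,5], [1,5,6], [2,3,5], [2,4,6], [2,5,6], [3,4,5], [3,4,6]

Hence C_0 ≅ Z^6, C_1 ≅ Z^15, C_2 ≅ Z^10.

∂_1: C_1 → C_0 is given by ∂[p,q] = [q] − [p]. For instance
  ∂[1,3] = [3] − [1].
The resulting 6×15 matrix has rank 5, and its Smith normal form has invariant factors (1,1,1,1,1).

The boundary map ∂_2: C_2 → C_1 sends each 2-simplex [p,q,r] to [q,r] − [p,r] + [p,q]. For instance
  ∂[3,4,5] = [4,5] − [3,5] + [3,4],
  ∂[1,2,4] = [2,4] − [1,4] + [1,2].
The 15×10 boundary matrix has rank 10 and Smith normal form diag(1,1,1,1,1,1,1,1,1,2).

Computing H_k = (kernel of ∂_k) / (image of ∂_{k+1}):

  H_0: rank C_0 − rank ∂_1 = 6 − 5 = 1, and the invariant factors of ∂_1 are all 1, so H_0 ≅ Z.
  H_1: rank ker ∂_1 − rank ∂_2 = (15 − 5) − 10 = 0, and ∂_2 has invariant factor 2 > 1, so H_1 ≅ Z/2.
  H_2: rank ker ∂_2 − rank ∂_3 = (10 − 10) − 0 = 0, and there is no ∂_3, so H_2 ≅ 0.

(K is a triangulation of the real projective plane RP^2.)

H_0 ≅ Z,  H_1 ≅ Z/2,  H_2 = 0.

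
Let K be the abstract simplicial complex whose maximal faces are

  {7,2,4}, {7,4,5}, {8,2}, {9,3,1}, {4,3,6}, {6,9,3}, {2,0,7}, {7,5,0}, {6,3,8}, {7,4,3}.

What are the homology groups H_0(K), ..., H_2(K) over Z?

H_0 = Z,  H_1 = Z,  H_2 = 0.

Order the vertices as 0 < 1 < 2 < 3 < 4 < 5 < 6 < 7 < 8 < 9. Listing each simplex with vertices in this order, K has dimension 2 with simplices:

  0-simplices (10): [0], [1], [2], [3], [4], [5], [6], [7], [8], [9]
  1-simplices (19): [0,2], [0,5], [0,7], [1,3], [1,9], [2,4], [2,7], [2,8], [3,4], [3,6], [3,7], [3,8], [3,9], [4,5], [4,6], [4,7], [5,7], [6,8], [6,9]
  2-simplices (9): [0,2,7], [0,5,7], [1,3,9], [2,4,7], [3,4,6], [3,4,7], [3,6,8], [3,6,9], [4,5,7]

so the chain groups are C_0 ≅ Z^10, C_1 ≅ Z^19, C_2 ≅ Z^9.

The boundary map ∂_1: C_1 → C_0 is given by ∂[p,q] = [q] − [p]. For instance
  ∂[1,9] = [9] − [1].
This gives a 10×19 integer matrix of rank 9; reducing to Smith normal form yields diagonal entries (1,1,1,1,1,1,1,1,1).

∂_2: C_2 → C_1 maps a triangle to the signed sum of its edges. For instance
  ∂[1,3,9] = [3,9] − [1,9] + [1,3],
  ∂[4,5,7] = [5,7] − [4,7] + [4,5].
The resulting 19×9 matrix has rank 9, and its Smith normal form has invariant factors (1,1,1,1,1,1,1,1,1).

Reading off H_k = ker ∂_k / im ∂_{k+1}:

  H_0: rank C_0 − rank ∂_1 = 10 − 9 = 1, and the invariant factors of ∂_1 are all 1, so H_0 ≅ Z.
  H_1: rank ker ∂_1 − rank ∂_2 = (19 − 9) − 9 = 1, and the invariant factors of ∂_2 are all 1, so H_1 ≅ Z.
  H_2: rank ker ∂_2 − rank ∂_3 = (9 − 9) − 0 = 0, and there is no ∂_3, so H_2 ≅ 0.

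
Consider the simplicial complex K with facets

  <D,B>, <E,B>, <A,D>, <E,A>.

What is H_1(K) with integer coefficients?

We work with the vertex ordering A < B < D < E. The simplices of K, each written with vertices in increasing order, are:

  0-simplices (4): A, B, D, E
  1-simplices (4): AD, AE, BD, BE

giving chain groups C_0 ≅ Z^4, C_1 ≅ Z^4.

Boundary ∂_1: C_1 → C_0 sends each edge [p,q] (with p < q) to q − p. For instance
  ∂BE = E − B.
This gives a 4×4 integer matrix of rank 3; reducing to Smith normal form yields diagonal entries (1,1,1).

Computing H_k = (kernel of ∂_k) / (image of ∂_{k+1}):

  H_1: rank ker ∂_1 − rank ∂_2 = (4 − 3) − 0 = 1, and there is no ∂_2, so H_1 = Z.

H_1 ≅ Z.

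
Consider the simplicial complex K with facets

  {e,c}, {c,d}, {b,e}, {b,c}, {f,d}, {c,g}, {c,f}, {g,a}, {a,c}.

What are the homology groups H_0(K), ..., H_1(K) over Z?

H_0 = Z,  H_1 = Z^3.

Order the vertices as a < b < c < d < e < f < g. Listing each simplex with vertices in this order, K has dimension 1 with simplices:

  0-simplices (7): a, b, c, d, e, f, g
  1-simplices (9): ac, ag, bc, be, cd, ce, cf, cg, df

giving chain groups C_0 ≅ Z^7, C_1 ≅ Z^9.

Boundary ∂_1: C_1 → C_0 sends each edge [p,q] (with p < q) to q − p.
The 7×9 boundary matrix has rank 6 and Smith normal form diag(1,1,1,1,1,1).

Reading off H_k = ker ∂_k / im ∂_{k+1}:

  H_0: rank C_0 − rank ∂_1 = 7 − 6 = 1, and the invariant factors of ∂_1 are all 1, so H_0 ≅ Z.
  H_1: rank ker ∂_1 − rank ∂_2 = (9 − 6) − 0 = 3, and there is no ∂_2, so H_1 ≅ Z^3.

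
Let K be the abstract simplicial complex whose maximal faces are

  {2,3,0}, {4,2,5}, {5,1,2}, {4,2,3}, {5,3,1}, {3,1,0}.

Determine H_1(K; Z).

Take the total order 0 < 1 < 2 < 3 < 4 < 5 on the vertex set. Then K (dimension 2) consists of the simplices:

  0-simplices (6): [0], [1], [2], [3], [4], [5]
  1-simplices (12): [0,1], [0,2], [0,3], [1,2], [1,3], [1,5], [2,3], [2,4], [2,5], [3,4], [3,5], [4,5]
  2-simplices (6): [0,1,3], [0,2,3], [1,2,5], [1,3,5], [2,3,4], [2,4,5]

so the chain groups are C_0 ≅ Z^6, C_1 ≅ Z^12, C_2 ≅ Z^6.

Boundary ∂_1: C_1 → C_0 sends each edge [p,q] (with p < q) to q − p. For instance
  ∂[2,5] = [5] − [2].
As a 6×12 matrix over Z this has rank 5, with invariant factors (1,1,1,1,1).

∂_2: C_2 → C_1 acts by ∂[p,q,r] = [q,r] − [p,r] + [p,q]. For instance
  ∂[2,3,4] = [3,4] − [2,4] + [2,3],
  ∂[2,4,5] = [4,5] − [2,5] + [2,4].
The 12×6 boundary matrix has rank 6 and Smith normal form diag(1,1,1,1,1,1).

Reading off H_k = ker ∂_k / im ∂_{k+1}:

  H_1: rank ker ∂_1 − rank ∂_2 = (12 − 5) − 6 = 1, and the invariant factors of ∂_2 are all 1, so H_1 = Z.

H_1 = Z.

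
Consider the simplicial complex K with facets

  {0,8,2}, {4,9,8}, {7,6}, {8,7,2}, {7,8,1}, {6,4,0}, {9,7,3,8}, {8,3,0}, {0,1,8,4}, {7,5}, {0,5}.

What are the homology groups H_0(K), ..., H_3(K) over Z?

H_0 ≅ Z,  H_1 ≅ Z^2,  H_2 = 0,  H_3 = 0.

Take the total order 0 < 1 < 2 < 3 < 4 < 5 < 6 < 7 < 8 < 9 on the vertex set. Then K (dimension 3) consists of the simplices:

  0-simplices (10): [0], [1], [2], [3], [4], [5], [6], [7], [8], [9]
  1-simplices (23): [0,1], [0,2], [0,3], [0,4], [0,5], [0,6], [0,8], [1,4], [1,7], [1,8], [2,7], [2,8], [3,7], [3,8], [3,9], [4,6], [4,8], [4,9], [5,7], [6,7], [7,8], [7,9], [8,9]
  2-simplices (14): [0,1,4], [0,1,8], [0,2,8], [0,3,8], [0,4,6], [0,4,8], [1,4,8], [1,7,8], [2,7,8], [3,7,8], [3,7,9], [3,8,9], [4,8,9], [7,8,9]
  3-simplices (2): [0,1,4,8], [3,7,8,9]

giving chain groups C_0 ≅ Z^10, C_1 ≅ Z^23, C_2 ≅ Z^14, C_3 ≅ Z^2.

Boundary ∂_1: C_1 → C_0 maps an edge to its endpoints' difference, ∂[p,q] = q − p. For instance
  ∂[0,6] = [6] − [0].
As a 10×23 matrix over Z this has rank 9, with invariant factors (1,1,1,1,1,1,1,1,1).

The boundary map ∂_2: C_2 → C_1 maps a triangle to the signed sum of its edges. For instance
  ∂[3,7,8] = [7,8] − [3,8] + [3,7],
  ∂[1,4,8] = [4,8] − [1,8] + [1,4].
The 23×14 boundary matrix has rank 12 and Smith normal form diag(1,1,1,1,1,1,1,1,1,1,1,1).

∂_3: C_3 → C_2 sends each 3-simplex σ to the alternating sum Σ_i (−1)^i (σ with its i-th vertex removed). For instance
  ∂[0,1,4,8] = [1,4,8] − [0,4,8] + [0,1,8] − [0,1,4],
  ∂[3,7,8,9] = [7,8,9] − [3,8,9] + [3,7,9] − [3,7,8].
As a 14×2 matrix over Z this has rank 2, with invariant factors (1,1).

Now H_k = ker ∂_k / im ∂_{k+1}, so:

  H_0: rank C_0 − rank ∂_1 = 10 − 9 = 1, and the invariant factors of ∂_1 are all 1, so H_0 ≅ Z.
  H_1: rank ker ∂_1 − rank ∂_2 = (23 − 9) − 12 = 2, and the invariant factors of ∂_2 are all 1, so H_1 ≅ Z^2.
  H_2: rank ker ∂_2 − rank ∂_3 = (14 − 12) − 2 = 0, and the invariant factors of ∂_3 are all 1, so H_2 ≅ 0.
  H_3: rank ker ∂_3 − rank ∂_4 = (2 − 2) − 0 = 0, and there is no ∂_4, so H_3 ≅ 0.

As a check, the Euler characteristic is 10 − 23 + 14 − 2 = -1, which agrees with 1 − 2 + 0 − 0 = -1.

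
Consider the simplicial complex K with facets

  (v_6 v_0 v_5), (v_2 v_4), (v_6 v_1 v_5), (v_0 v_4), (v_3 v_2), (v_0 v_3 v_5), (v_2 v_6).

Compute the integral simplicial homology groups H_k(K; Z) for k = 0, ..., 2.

Fix the vertex order v_0 < v_1 < v_2 < v_3 < v_4 < v_5 < v_6 and write every simplex with vertices in increasing order. Then dim K = 2 and the simplices of K are:

  0-simplices (7): [v_0], [v_1], [v_2], [v_3], [v_4], [v_5], [v_6]
  1-simplices (11): [v_0,v_3], [v_0,v_4], [v_0,v_5], [v_0,v_6], [v_1,v_5], [v_1,v_6], [v_2,v_3], [v_2,v_4], [v_2,v_6], [v_3,v_5], [v_5,v_6]
  2-simplices (3): [v_0,v_3,v_5], [v_0,v_5,v_6], [v_1,v_5,v_6]

Hence C_0 ≅ Z^7, C_1 ≅ Z^11, C_2 ≅ Z^3.

The boundary map ∂_1: C_1 → C_0 maps an edge to its endpoints' difference, ∂[p,q] = q − p. For instance
  ∂[v_2,v_3] = [v_3] − [v_2].
As a 7×11 matrix over Z this has rank 6, with invariant factors (1,1,1,1,1,1).

∂_2: C_2 → C_1 maps a triangle to the signed sum of its edges. For instance
  ∂[v_0,v_3,v_5] = [v_3,v_5] − [v_0,v_5] + [v_0,v_3],
  ∂[v_0,v_5,v_6] = [v_5,v_6] − [v_0,v_6] + [v_0,v_5].
The 11×3 boundary matrix has rank 3 and Smith normal form diag(1,1,1).

Now H_k = ker ∂_k / im ∂_{k+1}, so:

  H_0: rank C_0 − rank ∂_1 = 7 − 6 = 1, and the invariant factors of ∂_1 are all 1, so H_0 = Z.
  H_1: rank ker ∂_1 − rank ∂_2 = (11 − 6) − 3 = 2, and the invariant factors of ∂_2 are all 1, so H_1 = Z^2.
  H_2: rank ker ∂_2 − rank ∂_3 = (3 − 3) − 0 = 0, and there is no ∂_3, so H_2 = 0.

H_0 = Z,  H_1 = Z^2,  H_2 = 0.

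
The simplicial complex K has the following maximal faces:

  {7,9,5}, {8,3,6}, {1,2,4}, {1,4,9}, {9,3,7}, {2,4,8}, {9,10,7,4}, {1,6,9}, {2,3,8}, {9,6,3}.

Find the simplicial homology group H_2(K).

We work with the vertex ordering 1 < 2 < 3 < 4 < 5 < 6 < 7 < 8 < 9 < 10. The simplices of K, each written with vertices in increasing order, are:

  0-simplices (10): [1], [2], [3], [4], [5], [6], [7], [8], [9], [10]
  1-simplices (22): [1,2], [1,4], [1,6], [1,9], [2,3], [2,4], [2,8], [3,6], [3,7], [3,8], [3,9], [4,7], [4,8], [4,9], [4,10], [5,7], [5,9], [6,8], [6,9], [7,9], [7,10], [9,10]
  2-simplices (13): [1,2,4], [1,4,9], [1,6,9], [2,3,8], [2,4,8], [3,6,8], [3,6,9], [3,7,9], [4,7,9], [4,7,10], [4,9,10], [5,7,9], [7,9,10]
  3-simplices (1): [4,7,9,10]

Hence C_0 ≅ Z^10, C_1 ≅ Z^22, C_2 ≅ Z^13, C_3 ≅ Z^1.

The boundary map ∂_1: C_1 → C_0 sends each edge [p,q] (with p < q) to q − p.
As a 10×22 matrix over Z this has rank 9, with invariant factors (1,1,1,1,1,1,1,1,1).

The boundary map ∂_2: C_2 → C_1 acts by ∂[p,q,r] = [q,r] − [p,r] + [p,q]. For instance
  ∂[3,6,8] = [6,8] − [3,8] + [3,6],
  ∂[7,9,10] = [9,10] − [7,10] + [7,9].
As a 22×13 matrix over Z this has rank 12, with invariant factors (1,1,1,1,1,1,1,1,1,1,1,1).

∂_3: C_3 → C_2 sends each 3-simplex σ to the alternating sum Σ_i (−1)^i (σ with its i-th vertex removed). For instance
  ∂[4,7,9,10] = [7,9,10] − [4,9,10] + [4,7,10] − [4,7,9].
The resulting 13×1 matrix has rank 1, and its Smith normal form has invariant factors (1).

From H_k ≅ ker(∂_k) / im(∂_{k+1}) we obtain:

  H_2: rank ker ∂_2 − rank ∂_3 = (13 − 12) − 1 = 0, and the invariant factors of ∂_3 are all 1, so H_2 = 0.

H_2 ≅ 0.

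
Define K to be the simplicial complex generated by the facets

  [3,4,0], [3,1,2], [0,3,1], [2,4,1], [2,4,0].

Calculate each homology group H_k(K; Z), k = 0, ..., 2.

H_0 ≅ Z,  H_1 ≅ Z,  H_2 = 0.

Take the total order 0 < 1 < 2 < 3 < 4 on the vertex set. Then K (dimension 2) consists of the simplices:

  0-simplices (5): [0], [1], [2], [3], [4]
  1-simplices (10): [0,1], [0,2], [0,3], [0,4], [1,2], [1,3], [1,4], [2,3], [2,4], [3,4]
  2-simplices (5): [0,1,3], [0,2,4], [0,3,4], [1,2,3], [1,2,4]

Hence C_0 ≅ Z^5, C_1 ≅ Z^10, C_2 ≅ Z^5.

The boundary map ∂_1: C_1 → C_0 maps an edge to its endpoints' difference, ∂[p,q] = q − p.
The resulting 5×10 matrix has rank 4, and its Smith normal form has invariant factors (1,1,1,1).

Boundary ∂_2: C_2 → C_1 sends each 2-simplex [p,q,r] to [q,r] − [p,r] + [p,q]. For instance
  ∂[1,2,3] = [2,3] − [1,3] + [1,2],
  ∂[0,1,3] = [1,3] − [0,3] + [0,1].
The 10×5 boundary matrix has rank 5 and Smith normal form diag(1,1,1,1,1).

Reading off H_k = ker ∂_k / im ∂_{k+1}:

  H_0: rank C_0 − rank ∂_1 = 5 − 4 = 1, and the invariant factors of ∂_1 are all 1, so H_0 ≅ Z.
  H_1: rank ker ∂_1 − rank ∂_2 = (10 − 4) − 5 = 1, and the invariant factors of ∂_2 are all 1, so H_1 ≅ Z.
  H_2: rank ker ∂_2 − rank ∂_3 = (5 − 5) − 0 = 0, and there is no ∂_3, so H_2 ≅ 0.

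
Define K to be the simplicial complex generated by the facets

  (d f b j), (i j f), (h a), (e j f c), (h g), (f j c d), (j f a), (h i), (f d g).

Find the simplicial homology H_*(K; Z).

H_0 ≅ Z,  H_1 ≅ Z^2,  H_2 = 0,  H_3 = 0.

Take the total order a < b < c < d < e < f < g < h < i < j on the vertex set. Then K (dimension 3) consists of the simplices:

  0-simplices (10): a, b, c, d, e, f, g, h, i, j
  1-simplices (21): af, ah, aj, bd, bf, bj, cd, ce, cf, cj, df, dg, dj, ef, ej, fg, fi, fj, gh, hi, ij
  2-simplices (13): afj, bdf, bdj, bfj, cdf, cdj, cef, cej, cfj, dfg, dfj, efj, fij
  3-simplices (3): bdfj, cdfj, cefj

giving chain groups C_0 ≅ Z^10, C_1 ≅ Z^21, C_2 ≅ Z^13, C_3 ≅ Z^3.

The boundary map ∂_1: C_1 → C_0 is given by ∂[p,q] = [q] − [p]. For instance
  ∂fj = j − f.
The resulting 10×21 matrix has rank 9, and its Smith normal form has invariant factors (1,1,1,1,1,1,1,1,1).

Boundary ∂_2: C_2 → C_1 sends each 2-simplex [p,q,r] to [q,r] − [p,r] + [p,q]. For instance
  ∂cfj = fj − cj + cf,
  ∂dfg = fg − dg + df.
This gives a 21×13 integer matrix of rank 10; reducing to Smith normal form yields diagonal entries (1,1,1,1,1,1,1,1,1,1).

Boundary ∂_3: C_3 → C_2 sends each 3-simplex σ to the alternating sum Σ_i (−1)^i (σ with its i-th vertex removed). For instance
  ∂cdfj = dfj − cfj + cdj − cdf,
  ∂cefj = efj − cfj + cej − cef.
The 13×3 boundary matrix has rank 3 and Smith normal form diag(1,1,1).

From H_k ≅ ker(∂_k) / im(∂_{k+1}) we obtain:

  H_0: rank C_0 − rank ∂_1 = 10 − 9 = 1, and the invariant factors of ∂_1 are all 1, so H_0 = Z.
  H_1: rank ker ∂_1 − rank ∂_2 = (21 − 9) − 10 = 2, and the invariant factors of ∂_2 are all 1, so H_1 = Z^2.
  H_2: rank ker ∂_2 − rank ∂_3 = (13 − 10) − 3 = 0, and the invariant factors of ∂_3 are all 1, so H_2 = 0.
  H_3: rank ker ∂_3 − rank ∂_4 = (3 − 3) − 0 = 0, and there is no ∂_4, so H_3 = 0.

As a check, the Euler characteristic is 10 − 21 + 13 − 3 = -1, which agrees with 1 − 2 + 0 − 0 = -1.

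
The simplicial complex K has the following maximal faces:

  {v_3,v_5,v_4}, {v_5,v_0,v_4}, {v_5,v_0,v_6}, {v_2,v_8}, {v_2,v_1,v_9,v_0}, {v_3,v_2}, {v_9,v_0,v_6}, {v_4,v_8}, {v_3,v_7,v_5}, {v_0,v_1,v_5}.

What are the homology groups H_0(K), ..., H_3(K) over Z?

Order the vertices as v_0 < v_1 < v_2 < v_3 < v_4 < v_5 < v_6 < v_7 < v_8 < v_9. Listing each simplex with vertices in this order, K has dimension 3 with simplices:

  0-simplices (10): [v_0], [v_1], [v_2], [v_3], [v_4], [v_5], [v_6], [v_7], [v_8], [v_9]
  1-simplices (20): (20 of them)
  2-simplices (10): [v_0,v_1,v_2], [v_0,v_1,v_5], [v_0,v_1,v_9], [v_0,v_2,v_9], [v_0,v_4,v_5], [v_0,v_5,v_6], [v_0,v_6,v_9], [v_1,v_2,v_9], [v_3,v_4,v_5], [v_3,v_5,v_7]
  3-simplices (1): [v_0,v_1,v_2,v_9]

giving chain groups C_0 ≅ Z^10, C_1 ≅ Z^20, C_2 ≅ Z^10, C_3 ≅ Z^1.

The boundary map ∂_1: C_1 → C_0 sends each edge [p,q] (with p < q) to q − p. For instance
  ∂[v_0,v_1] = [v_1] − [v_0].
The resulting 10×20 matrix has rank 9, and its Smith normal form has invariant factors (1,1,1,1,1,1,1,1,1).

Boundary ∂_2: C_2 → C_1 sends each 2-simplex [p,q,r] to [q,r] − [p,r] + [p,q]. For instance
  ∂[v_3,v_5,v_7] = [v_5,v_7] − [v_3,v_7] + [v_3,v_5],
  ∂[v_3,v_4,v_5] = [v_4,v_5] − [v_3,v_5] + [v_3,v_4].
The resulting 20×10 matrix has rank 9, and its Smith normal form has invariant factors (1,1,1,1,1,1,1,1,1).

∂_3: C_3 → C_2 sends each 3-simplex σ to the alternating sum Σ_i (−1)^i (σ with its i-th vertex removed). For instance
  ∂[v_0,v_1,v_2,v_9] = [v_1,v_2,v_9] − [v_0,v_2,v_9] + [v_0,v_1,v_9] − [v_0,v_1,v_2].
As a 10×1 matrix over Z this has rank 1, with invariant factors (1).

Now H_k = ker ∂_k / im ∂_{k+1}, so:

  H_0: rank C_0 − rank ∂_1 = 10 − 9 = 1, and the invariant factors of ∂_1 are all 1, so H_0 ≅ Z.
  H_1: rank ker ∂_1 − rank ∂_2 = (20 − 9) − 9 = 2, and the invariant factors of ∂_2 are all 1, so H_1 ≅ Z^2.
  H_2: rank ker ∂_2 − rank ∂_3 = (10 − 9) − 1 = 0, and the invariant factors of ∂_3 are all 1, so H_2 ≅ 0.
  H_3: rank ker ∂_3 − rank ∂_4 = (1 − 1) − 0 = 0, and there is no ∂_4, so H_3 ≅ 0.

H_0 ≅ Z,  H_1 ≅ Z^2,  H_2 = 0,  H_3 = 0.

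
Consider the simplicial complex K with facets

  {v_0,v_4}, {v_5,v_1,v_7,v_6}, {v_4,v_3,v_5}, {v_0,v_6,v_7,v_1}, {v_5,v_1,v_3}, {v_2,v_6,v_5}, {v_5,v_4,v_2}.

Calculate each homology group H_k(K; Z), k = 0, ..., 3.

Order the vertices as v_0 < v_1 < v_2 < v_3 < v_4 < v_5 < v_6 < v_7. Listing each simplex with vertices in this order, K has dimension 3 with simplices:

  0-simplices (8): [v_0], [v_1], [v_2], [v_3], [v_4], [v_5], [v_6], [v_7]
  1-simplices (17): (17 of them)
  2-simplices (11): (11 of them)
  3-simplices (2): [v_0,v_1,v_6,v_7], [v_1,v_5,v_6,v_7]

Hence C_0 ≅ Z^8, C_1 ≅ Z^17, C_2 ≅ Z^11, C_3 ≅ Z^2.

The boundary map ∂_1: C_1 → C_0 maps an edge to its endpoints' difference, ∂[p,q] = q − p.
The resulting 8×17 matrix has rank 7, and its Smith normal form has invariant factors (1,1,1,1,1,1,1).

Boundary ∂_2: C_2 → C_1 sends each 2-simplex [p,q,r] to [q,r] − [p,r] + [p,q]. For instance
  ∂[v_0,v_6,v_7] = [v_6,v_7] − [v_0,v_7] + [v_0,v_6],
  ∂[v_1,v_3,v_5] = [v_3,v_5] − [v_1,v_5] + [v_1,v_3].
This gives a 17×11 integer matrix of rank 9; reducing to Smith normal form yields diagonal entries (1,1,1,1,1,1,1,1,1).

The boundary map ∂_3: C_3 → C_2 sends each 3-simplex σ to the alternating sum Σ_i (−1)^i (σ with its i-th vertex removed). For instance
  ∂[v_1,v_5,v_6,v_7] = [v_5,v_6,v_7] − [v_1,v_6,v_7] + [v_1,v_5,v_7] − [v_1,v_5,v_6],
  ∂[v_0,v_1,v_6,v_7] = [v_1,v_6,v_7] − [v_0,v_6,v_7] + [v_0,v_1,v_7] − [v_0,v_1,v_6].
This gives a 11×2 integer matrix of rank 2; reducing to Smith normal form yields diagonal entries (1,1).

Computing H_k = (kernel of ∂_k) / (image of ∂_{k+1}):

  H_0: rank C_0 − rank ∂_1 = 8 − 7 = 1, and the invariant factors of ∂_1 are all 1, so H_0 ≅ Z.
  H_1: rank ker ∂_1 − rank ∂_2 = (17 − 7) − 9 = 1, and the invariant factors of ∂_2 are all 1, so H_1 ≅ Z.
  H_2: rank ker ∂_2 − rank ∂_3 = (11 − 9) − 2 = 0, and the invariant factors of ∂_3 are all 1, so H_2 ≅ 0.
  H_3: rank ker ∂_3 − rank ∂_4 = (2 − 2) − 0 = 0, and there is no ∂_4, so H_3 ≅ 0.

As a check, the Euler characteristic is 8 − 17 + 11 − 2 = 0, which agrees with 1 − 1 + 0 − 0 = 0.

H_0 ≅ Z,  H_1 ≅ Z,  H_2 = 0,  H_3 = 0.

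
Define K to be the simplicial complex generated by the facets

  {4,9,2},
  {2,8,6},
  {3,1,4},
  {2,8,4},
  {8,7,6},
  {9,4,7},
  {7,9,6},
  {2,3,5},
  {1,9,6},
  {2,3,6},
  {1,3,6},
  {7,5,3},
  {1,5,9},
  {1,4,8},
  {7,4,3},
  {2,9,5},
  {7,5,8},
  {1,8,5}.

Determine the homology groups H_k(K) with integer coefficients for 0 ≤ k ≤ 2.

H_0 = Z,  H_1 = Z^2,  H_2 = Z.

K has 9 vertices, 27 edges, 18 triangles.
rank ∂_0 = 0, rank ∂_1 = 8 ⇒ b_0 = 9 − 0 − 8 = 1; all invariant factors of ∂_1 are 1 so no torsion. So H_0 ≅ Z.
rank ∂_1 = 8, rank ∂_2 = 17 ⇒ b_1 = 27 − 8 − 17 = 2; all invariant factors of ∂_2 are 1 so no torsion. So H_1 ≅ Z^2.
rank ∂_2 = 17, rank ∂_3 = 0 ⇒ b_2 = 18 − 17 − 0 = 1. So H_2 ≅ Z.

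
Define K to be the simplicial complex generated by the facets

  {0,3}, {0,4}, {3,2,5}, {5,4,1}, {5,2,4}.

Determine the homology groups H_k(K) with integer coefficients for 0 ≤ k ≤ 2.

H_0 = Z,  H_1 = Z,  H_2 = 0.

Fix the vertex order 0 < 1 < 2 < 3 < 4 < 5 and write every simplex with vertices in increasing order. Then dim K = 2 and the simplices of K are:

  0-simplices (6): [0], [1], [2], [3], [4], [5]
  1-simplices (9): [0,3], [0,4], [1,4], [1,5], [2,3], [2,4], [2,5], [3,5], [4,5]
  2-simplices (3): [1,4,5], [2,3,5], [2,4,5]

Hence C_0 ≅ Z^6, C_1 ≅ Z^9, C_2 ≅ Z^3.

The boundary map ∂_1: C_1 → C_0 is given by ∂[p,q] = [q] − [p].
The 6×9 boundary matrix has rank 5 and Smith normal form diag(1,1,1,1,1).

Boundary ∂_2: C_2 → C_1 acts by ∂[p,q,r] = [q,r] − [p,r] + [p,q]. For instance
  ∂[1,4,5] = [4,5] − [1,5] + [1,4],
  ∂[2,4,5] = [4,5] − [2,5] + [2,4].
The 9×3 boundary matrix has rank 3 and Smith normal form diag(1,1,1).

Computing H_k = (kernel of ∂_k) / (image of ∂_{k+1}):

  H_0: rank C_0 − rank ∂_1 = 6 − 5 = 1, and the invariant factors of ∂_1 are all 1, so H_0 = Z.
  H_1: rank ker ∂_1 − rank ∂_2 = (9 − 5) − 3 = 1, and the invariant factors of ∂_2 are all 1, so H_1 = Z.
  H_2: rank ker ∂_2 − rank ∂_3 = (3 − 3) − 0 = 0, and there is no ∂_3, so H_2 = 0.

As a check, the Euler characteristic is 6 − 9 + 3 = 0, which agrees with 1 − 1 + 0 = 0.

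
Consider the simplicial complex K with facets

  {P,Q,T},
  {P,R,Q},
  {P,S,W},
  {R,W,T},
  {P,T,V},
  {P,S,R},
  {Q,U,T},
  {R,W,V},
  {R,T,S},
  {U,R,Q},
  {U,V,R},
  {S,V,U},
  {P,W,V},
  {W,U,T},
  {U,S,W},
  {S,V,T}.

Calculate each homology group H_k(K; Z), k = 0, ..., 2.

K has 8 vertices, 24 edges, 16 triangles.
rank ∂_0 = 0, rank ∂_1 = 7 ⇒ b_0 = 8 − 0 − 7 = 1; all invariant factors of ∂_1 are 1 so no torsion. So H_0 = Z.
rank ∂_1 = 7, rank ∂_2 = 15 ⇒ b_1 = 24 − 7 − 15 = 2; all invariant factors of ∂_2 are 1 so no torsion. So H_1 = Z^2.
rank ∂_2 = 15, rank ∂_3 = 0 ⇒ b_2 = 16 − 15 − 0 = 1. So H_2 = Z.

H_0 ≅ Z,  H_1 ≅ Z^2,  H_2 ≅ Z.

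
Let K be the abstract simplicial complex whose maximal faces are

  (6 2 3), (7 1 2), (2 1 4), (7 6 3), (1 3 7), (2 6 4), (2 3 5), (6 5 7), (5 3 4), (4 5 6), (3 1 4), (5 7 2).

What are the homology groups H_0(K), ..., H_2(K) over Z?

We work with the vertex ordering 1 < 2 < 3 < 4 < 5 < 6 < 7. The simplices of K, each written with vertices in increasing order, are:

  0-simplices (7): [1], [2], [3], [4], [5], [6], [7]
  1-simplices (18): [1,2], [1,3], [1,4], [1,7], [2,3], [2,4], [2,5], [2,6], [2,7], [3,4], [3,5], [3,6], [3,7], [4,5], [4,6], [5,6], [5,7], [6,7]
  2-simplices (12): [1,2,4], [1,2,7], [1,3,4], [1,3,7], [2,3,5], [2,3,6], [2,4,6], [2,5,7], [3,4,5], [3,6,7], [4,5,6], [5,6,7]

so the chain groups are C_0 ≅ Z^7, C_1 ≅ Z^18, C_2 ≅ Z^12.

∂_1: C_1 → C_0 is given by ∂[p,q] = [q] − [p]. For instance
  ∂[3,5] = [5] − [3].
As a 7×18 matrix over Z this has rank 6, with invariant factors (1,1,1,1,1,1).

The boundary map ∂_2: C_2 → C_1 sends each 2-simplex [p,q,r] to [q,r] − [p,r] + [p,q]. For instance
  ∂[3,4,5] = [4,5] − [3,5] + [3,4],
  ∂[3,6,7] = [6,7] − [3,7] + [3,6].
The 18×12 boundary matrix has rank 12 and Smith normal form diag(1,1,1,1,1,1,1,1,1,1,1,2).

Computing H_k = (kernel of ∂_k) / (image of ∂_{k+1}):

  H_0: rank C_0 − rank ∂_1 = 7 − 6 = 1, and the invariant factors of ∂_1 are all 1, so H_0 = Z.
  H_1: rank ker ∂_1 − rank ∂_2 = (18 − 6) − 12 = 0, and ∂_2 has invariant factor 2 > 1, so H_1 = Z_2.
  H_2: rank ker ∂_2 − rank ∂_3 = (12 − 12) − 0 = 0, and there is no ∂_3, so H_2 = 0.

H_0 ≅ Z,  H_1 ≅ Z_2,  H_2 = 0.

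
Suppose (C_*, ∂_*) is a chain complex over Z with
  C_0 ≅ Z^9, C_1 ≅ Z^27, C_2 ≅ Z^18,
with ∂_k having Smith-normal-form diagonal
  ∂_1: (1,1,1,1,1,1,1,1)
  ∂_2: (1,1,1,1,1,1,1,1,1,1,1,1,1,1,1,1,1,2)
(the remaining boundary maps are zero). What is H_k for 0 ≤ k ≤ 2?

H_0 ≅ Z,  H_1 ≅ Z ⊕ Z_2,  H_2 = 0.

H_0: b_0 = 9 − 0 − 8 = 1; torsion from ∂_1 factors > 1: none. So H_0 ≅ Z.
H_1: b_1 = 27 − 8 − 18 = 1; torsion from ∂_2 factors > 1: [2]. So H_1 ≅ Z ⊕ Z_2.
H_2: b_2 = 18 − 18 − 0 = 0; torsion from ∂_3 factors > 1: none. So H_2 ≅ 0.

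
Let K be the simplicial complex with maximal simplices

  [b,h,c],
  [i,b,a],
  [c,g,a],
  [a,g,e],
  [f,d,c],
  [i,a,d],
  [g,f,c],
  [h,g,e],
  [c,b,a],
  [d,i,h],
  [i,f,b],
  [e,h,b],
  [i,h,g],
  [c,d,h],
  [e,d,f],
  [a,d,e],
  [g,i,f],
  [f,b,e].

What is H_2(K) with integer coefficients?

H_2 = Z.

Fix the vertex order a < b < c < d < e < f < g < h < i and write every simplex with vertices in increasing order. Then dim K = 2 and the simplices of K are:

  0-simplices (9): a, b, c, d, e, f, g, h, i
  1-simplices (27): ab, ac, ad, ae, ag, ai, bc, be, bf, bh, bi, cd, cf, cg, ch, de, df, dh, di, ef, eg, eh, fg, fi, gh, gi, hi
  2-simplices (18): abc, abi, acg, ade, adi, aeg, bch, bef, beh, bfi, cdf, cdh, cfg, def, dhi, egh, fgi, ghi

Hence C_0 ≅ Z^9, C_1 ≅ Z^27, C_2 ≅ Z^18.

∂_1: C_1 → C_0 maps an edge to its endpoints' difference, ∂[p,q] = q − p. For instance
  ∂eg = g − e.
The 9×27 boundary matrix has rank 8 and Smith normal form diag(1,1,1,1,1,1,1,1).

The boundary map ∂_2: C_2 → C_1 maps a triangle to the signed sum of its edges. For instance
  ∂ade = de − ae + ad,
  ∂cdh = dh − ch + cd.
This gives a 27×18 integer matrix of rank 17; reducing to Smith normal form yields diagonal entries (1,1,1,1,1,1,1,1,1,1,1,1,1,1,1,1,1).

Now H_k = ker ∂_k / im ∂_{k+1}, so:

  H_2: rank ker ∂_2 − rank ∂_3 = (18 − 17) − 0 = 1, and there is no ∂_3, so H_2 ≅ Z.

(K is a triangulation of the torus T^2.)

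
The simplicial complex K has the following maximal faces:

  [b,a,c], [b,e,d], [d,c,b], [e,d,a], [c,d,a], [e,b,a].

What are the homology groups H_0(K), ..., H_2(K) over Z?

We work with the vertex ordering a < b < c < d < e. The simplices of K, each written with vertices in increasing order, are:

  0-simplices (5): a, b, c, d, e
  1-simplices (9): ab, ac, ad, ae, bc, bd, be, cd, de
  2-simplices (6): abc, abe, acd, ade, bcd, bde

giving chain groups C_0 ≅ Z^5, C_1 ≅ Z^9, C_2 ≅ Z^6.

Boundary ∂_1: C_1 → C_0 sends each edge [p,q] (with p < q) to q − p. For instance
  ∂bc = c − b.
The 5×9 boundary matrix has rank 4 and Smith normal form diag(1,1,1,1).

∂_2: C_2 → C_1 acts by ∂[p,q,r] = [q,r] − [p,r] + [p,q]. For instance
  ∂bde = de − be + bd,
  ∂acd = cd − ad + ac.
As a 9×6 matrix over Z this has rank 5, with invariant factors (1,1,1,1,1).

Reading off H_k = ker ∂_k / im ∂_{k+1}:

  H_0: rank C_0 − rank ∂_1 = 5 − 4 = 1, and the invariant factors of ∂_1 are all 1, so H_0 ≅ Z.
  H_1: rank ker ∂_1 − rank ∂_2 = (9 − 4) − 5 = 0, and the invariant factors of ∂_2 are all 1, so H_1 ≅ 0.
  H_2: rank ker ∂_2 − rank ∂_3 = (6 − 5) − 0 = 1, and there is no ∂_3, so H_2 ≅ Z.

(K is a triangulation of the 2-sphere S^2.)

H_0 ≅ Z,  H_1 = 0,  H_2 ≅ Z.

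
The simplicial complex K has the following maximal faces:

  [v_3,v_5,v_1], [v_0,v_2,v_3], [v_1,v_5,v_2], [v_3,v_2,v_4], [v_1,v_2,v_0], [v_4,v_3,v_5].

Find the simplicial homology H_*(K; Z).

We work with the vertex ordering v_0 < v_1 < v_2 < v_3 < v_4 < v_5. The simplices of K, each written with vertices in increasing order, are:

  0-simplices (6): [v_0], [v_1], [v_2], [v_3], [v_4], [v_5]
  1-simplices (12): [v_0,v_1], [v_0,v_2], [v_0,v_3], [v_1,v_2], [v_1,v_3], [v_1,v_5], [v_2,v_3], [v_2,v_4], [v_2,v_5], [v_3,v_4], [v_3,v_5], [v_4,v_5]
  2-simplices (6): [v_0,v_1,v_2], [v_0,v_2,v_3], [v_1,v_2,v_5], [v_1,v_3,v_5], [v_2,v_3,v_4], [v_3,v_4,v_5]

so the chain groups are C_0 ≅ Z^6, C_1 ≅ Z^12, C_2 ≅ Z^6.

Boundary ∂_1: C_1 → C_0 maps an edge to its endpoints' difference, ∂[p,q] = q − p. For instance
  ∂[v_0,v_2] = [v_2] − [v_0].
As a 6×12 matrix over Z this has rank 5, with invariant factors (1,1,1,1,1).

∂_2: C_2 → C_1 maps a triangle to the signed sum of its edges. For instance
  ∂[v_1,v_3,v_5] = [v_3,v_5] − [v_1,v_5] + [v_1,v_3],
  ∂[v_2,v_3,v_4] = [v_3,v_4] − [v_2,v_4] + [v_2,v_3].
This gives a 12×6 integer matrix of rank 6; reducing to Smith normal form yields diagonal entries (1,1,1,1,1,1).

Now H_k = ker ∂_k / im ∂_{k+1}, so:

  H_0: rank C_0 − rank ∂_1 = 6 − 5 = 1, and the invariant factors of ∂_1 are all 1, so H_0 = Z.
  H_1: rank ker ∂_1 − rank ∂_2 = (12 − 5) − 6 = 1, and the invariant factors of ∂_2 are all 1, so H_1 = Z.
  H_2: rank ker ∂_2 − rank ∂_3 = (6 − 6) − 0 = 0, and there is no ∂_3, so H_2 = 0.

(K is a triangulation of the cylinder S^1 x I.)

H_0 = Z,  H_1 = Z,  H_2 = 0.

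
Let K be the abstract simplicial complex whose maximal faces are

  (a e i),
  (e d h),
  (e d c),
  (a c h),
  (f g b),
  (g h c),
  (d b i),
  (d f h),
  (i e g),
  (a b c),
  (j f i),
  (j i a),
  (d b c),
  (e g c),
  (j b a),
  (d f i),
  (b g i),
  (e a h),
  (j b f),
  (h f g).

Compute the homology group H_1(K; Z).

H_1 ≅ Z × Z/2.

K has 10 vertices, 30 edges, 20 triangles.
rank ∂_1 = 9, rank ∂_2 = 20 ⇒ b_1 = 30 − 9 − 20 = 1; ∂_2 has invariant factor(s) [2] giving torsion. So H_1 ≅ Z × Z/2.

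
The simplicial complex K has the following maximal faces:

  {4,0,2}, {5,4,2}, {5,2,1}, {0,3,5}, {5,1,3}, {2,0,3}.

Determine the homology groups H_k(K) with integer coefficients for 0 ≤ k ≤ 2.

H_0 ≅ Z,  H_1 ≅ Z,  H_2 = 0.

K has 6 vertices, 12 edges, 6 triangles.
rank ∂_0 = 0, rank ∂_1 = 5 ⇒ b_0 = 6 − 0 − 5 = 1; all invariant factors of ∂_1 are 1 so no torsion. So H_0 ≅ Z.
rank ∂_1 = 5, rank ∂_2 = 6 ⇒ b_1 = 12 − 5 − 6 = 1; all invariant factors of ∂_2 are 1 so no torsion. So H_1 ≅ Z.
rank ∂_2 = 6, rank ∂_3 = 0 ⇒ b_2 = 6 − 6 − 0 = 0. So H_2 ≅ 0.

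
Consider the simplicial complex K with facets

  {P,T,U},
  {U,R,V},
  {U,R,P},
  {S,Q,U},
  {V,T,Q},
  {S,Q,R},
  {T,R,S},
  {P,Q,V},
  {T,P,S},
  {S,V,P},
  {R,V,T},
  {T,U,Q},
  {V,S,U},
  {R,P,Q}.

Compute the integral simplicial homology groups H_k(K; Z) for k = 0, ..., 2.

We work with the vertex ordering P < Q < R < S < T < U < V. The simplices of K, each written with vertices in increasing order, are:

  0-simplices (7): P, Q, R, S, T, U, V
  1-simplices (21): PQ, PR, PS, PT, PU, PV, QR, QS, QT, QU, QV, RS, RT, RU, RV, ST, SU, SV, TU, TV, UV
  2-simplices (14): PQR, PQV, PRU, PST, PSV, PTU, QRS, QSU, QTU, QTV, RST, RTV, RUV, SUV

giving chain groups C_0 ≅ Z^7, C_1 ≅ Z^21, C_2 ≅ Z^14.

∂_1: C_1 → C_0 is given by ∂[p,q] = [q] − [p].
The resulting 7×21 matrix has rank 6, and its Smith normal form has invariant factors (1,1,1,1,1,1).

Boundary ∂_2: C_2 → C_1 maps a triangle to the signed sum of its edges. For instance
  ∂RTV = TV − RV + RT,
  ∂QTU = TU − QU + QT.
This gives a 21×14 integer matrix of rank 13; reducing to Smith normal form yields diagonal entries (1,1,1,1,1,1,1,1,1,1,1,1,1).

From H_k ≅ ker(∂_k) / im(∂_{k+1}) we obtain:

  H_0: rank C_0 − rank ∂_1 = 7 − 6 = 1, and the invariant factors of ∂_1 are all 1, so H_0 ≅ Z.
  H_1: rank ker ∂_1 − rank ∂_2 = (21 − 6) − 13 = 2, and the invariant factors of ∂_2 are all 1, so H_1 ≅ Z^2.
  H_2: rank ker ∂_2 − rank ∂_3 = (14 − 13) − 0 = 1, and there is no ∂_3, so H_2 ≅ Z.

As a check, the Euler characteristic is 7 − 21 + 14 = 0, which agrees with 1 − 2 + 1 = 0.

H_0 = Z,  H_1 = Z^2,  H_2 = Z.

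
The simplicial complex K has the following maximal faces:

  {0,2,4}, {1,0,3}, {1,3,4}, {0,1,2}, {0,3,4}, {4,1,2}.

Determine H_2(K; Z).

Fix the vertex order 0 < 1 < 2 < 3 < 4 and write every simplex with vertices in increasing order. Then dim K = 2 and the simplices of K are:

  0-simplices (5): [0], [1], [2], [3], [4]
  1-simplices (9): [0,1], [0,2], [0,3], [0,4], [1,2], [1,3], [1,4], [2,4], [3,4]
  2-simplices (6): [0,1,2], [0,1,3], [0,2,4], [0,3,4], [1,2,4], [1,3,4]

Hence C_0 ≅ Z^5, C_1 ≅ Z^9, C_2 ≅ Z^6.

Boundary ∂_1: C_1 → C_0 maps an edge to its endpoints' difference, ∂[p,q] = q − p. For instance
  ∂[0,3] = [3] − [0].
The resulting 5×9 matrix has rank 4, and its Smith normal form has invariant factors (1,1,1,1).

Boundary ∂_2: C_2 → C_1 maps a triangle to the signed sum of its edges. For instance
  ∂[0,1,2] = [1,2] − [0,2] + [0,1],
  ∂[0,2,4] = [2,4] − [0,4] + [0,2].
The 9×6 boundary matrix has rank 5 and Smith normal form diag(1,1,1,1,1).

Computing H_k = (kernel of ∂_k) / (image of ∂_{k+1}):

  H_2: rank ker ∂_2 − rank ∂_3 = (6 − 5) − 0 = 1, and there is no ∂_3, so H_2 ≅ Z.

H_2 ≅ Z.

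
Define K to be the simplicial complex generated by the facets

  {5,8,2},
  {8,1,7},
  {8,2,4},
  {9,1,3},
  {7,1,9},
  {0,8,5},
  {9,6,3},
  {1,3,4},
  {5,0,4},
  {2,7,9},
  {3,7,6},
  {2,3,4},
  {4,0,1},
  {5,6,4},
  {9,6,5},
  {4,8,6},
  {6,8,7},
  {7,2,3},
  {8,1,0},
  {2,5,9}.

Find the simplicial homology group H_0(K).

H_0 ≅ Z.

Order the vertices as 0 < 1 < 2 < 3 < 4 < 5 < 6 < 7 < 8 < 9. Listing each simplex with vertices in this order, K has dimension 2 with simplices:

  0-simplices (10): [0], [1], [2], [3], [4], [5], [6], [7], [8], [9]
  1-simplices (30): (30 of them)
  2-simplices (20): (20 of them)

so the chain groups are C_0 ≅ Z^10, C_1 ≅ Z^30, C_2 ≅ Z^20.

The boundary map ∂_1: C_1 → C_0 is given by ∂[p,q] = [q] − [p]. For instance
  ∂[5,9] = [9] − [5].
As a 10×30 matrix over Z this has rank 9, with invariant factors (1,1,1,1,1,1,1,1,1).

Boundary ∂_2: C_2 → C_1 maps a triangle to the signed sum of its edges. For instance
  ∂[2,5,8] = [5,8] − [2,8] + [2,5],
  ∂[4,5,6] = [5,6] − [4,6] + [4,5].
The resulting 30×20 matrix has rank 20, and its Smith normal form has invariant factors (1,1,1,1,1,1,1,1,1,1,1,1,1,1,1,1,1,1,1,2).

Reading off H_k = ker ∂_k / im ∂_{k+1}:

  H_0: rank C_0 − rank ∂_1 = 10 − 9 = 1, and the invariant factors of ∂_1 are all 1, so H_0 ≅ Z.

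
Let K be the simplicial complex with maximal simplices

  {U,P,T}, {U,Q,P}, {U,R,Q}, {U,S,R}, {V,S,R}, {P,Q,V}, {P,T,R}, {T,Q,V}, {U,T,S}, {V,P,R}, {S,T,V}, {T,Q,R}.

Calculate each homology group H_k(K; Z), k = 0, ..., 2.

H_0 ≅ Z,  H_1 ≅ Z/2,  H_2 = 0.

Take the total order P < Q < R < S < T < U < V on the vertex set. Then K (dimension 2) consists of the simplices:

  0-simplices (7): P, Q, R, S, T, U, V
  1-simplices (18): PQ, PR, PT, PU, PV, QR, QT, QU, QV, RS, RT, RU, RV, ST, SU, SV, TU, TV
  2-simplices (12): PQU, PQV, PRT, PRV, PTU, QRT, QRU, QTV, RSU, RSV, STU, STV

giving chain groups C_0 ≅ Z^7, C_1 ≅ Z^18, C_2 ≅ Z^12.

The boundary map ∂_1: C_1 → C_0 is given by ∂[p,q] = [q] − [p].
The 7×18 boundary matrix has rank 6 and Smith normal form diag(1,1,1,1,1,1).

∂_2: C_2 → C_1 maps a triangle to the signed sum of its edges. For instance
  ∂QTV = TV − QV + QT,
  ∂STU = TU − SU + ST.
The resulting 18×12 matrix has rank 12, and its Smith normal form has invariant factors (1,1,1,1,1,1,1,1,1,1,1,2).

Computing H_k = (kernel of ∂_k) / (image of ∂_{k+1}):

  H_0: rank C_0 − rank ∂_1 = 7 − 6 = 1, and the invariant factors of ∂_1 are all 1, so H_0 = Z.
  H_1: rank ker ∂_1 − rank ∂_2 = (18 − 6) − 12 = 0, and ∂_2 has invariant factor 2 > 1, so H_1 = Z/2.
  H_2: rank ker ∂_2 − rank ∂_3 = (12 − 12) − 0 = 0, and there is no ∂_3, so H_2 = 0.

(K is a triangulation of the real projective plane RP^2.)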